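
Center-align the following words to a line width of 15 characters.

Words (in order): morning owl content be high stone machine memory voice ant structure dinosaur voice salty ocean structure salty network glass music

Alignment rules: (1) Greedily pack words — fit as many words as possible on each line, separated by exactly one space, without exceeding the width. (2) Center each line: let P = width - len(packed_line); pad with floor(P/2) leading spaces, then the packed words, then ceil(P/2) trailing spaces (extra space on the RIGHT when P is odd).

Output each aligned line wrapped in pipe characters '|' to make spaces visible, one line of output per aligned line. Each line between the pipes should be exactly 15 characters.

Line 1: ['morning', 'owl'] (min_width=11, slack=4)
Line 2: ['content', 'be', 'high'] (min_width=15, slack=0)
Line 3: ['stone', 'machine'] (min_width=13, slack=2)
Line 4: ['memory', 'voice'] (min_width=12, slack=3)
Line 5: ['ant', 'structure'] (min_width=13, slack=2)
Line 6: ['dinosaur', 'voice'] (min_width=14, slack=1)
Line 7: ['salty', 'ocean'] (min_width=11, slack=4)
Line 8: ['structure', 'salty'] (min_width=15, slack=0)
Line 9: ['network', 'glass'] (min_width=13, slack=2)
Line 10: ['music'] (min_width=5, slack=10)

Answer: |  morning owl  |
|content be high|
| stone machine |
| memory voice  |
| ant structure |
|dinosaur voice |
|  salty ocean  |
|structure salty|
| network glass |
|     music     |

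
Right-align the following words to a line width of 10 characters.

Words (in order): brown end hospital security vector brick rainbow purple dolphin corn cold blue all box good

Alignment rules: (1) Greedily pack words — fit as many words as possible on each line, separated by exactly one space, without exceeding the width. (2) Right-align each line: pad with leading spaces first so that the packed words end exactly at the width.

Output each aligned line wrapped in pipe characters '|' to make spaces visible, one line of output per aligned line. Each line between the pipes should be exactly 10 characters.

Answer: | brown end|
|  hospital|
|  security|
|    vector|
|     brick|
|   rainbow|
|    purple|
|   dolphin|
| corn cold|
|  blue all|
|  box good|

Derivation:
Line 1: ['brown', 'end'] (min_width=9, slack=1)
Line 2: ['hospital'] (min_width=8, slack=2)
Line 3: ['security'] (min_width=8, slack=2)
Line 4: ['vector'] (min_width=6, slack=4)
Line 5: ['brick'] (min_width=5, slack=5)
Line 6: ['rainbow'] (min_width=7, slack=3)
Line 7: ['purple'] (min_width=6, slack=4)
Line 8: ['dolphin'] (min_width=7, slack=3)
Line 9: ['corn', 'cold'] (min_width=9, slack=1)
Line 10: ['blue', 'all'] (min_width=8, slack=2)
Line 11: ['box', 'good'] (min_width=8, slack=2)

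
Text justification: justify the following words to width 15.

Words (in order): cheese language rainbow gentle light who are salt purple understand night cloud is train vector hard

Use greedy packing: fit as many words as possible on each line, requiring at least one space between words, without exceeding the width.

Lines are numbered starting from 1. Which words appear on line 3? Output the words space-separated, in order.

Line 1: ['cheese', 'language'] (min_width=15, slack=0)
Line 2: ['rainbow', 'gentle'] (min_width=14, slack=1)
Line 3: ['light', 'who', 'are'] (min_width=13, slack=2)
Line 4: ['salt', 'purple'] (min_width=11, slack=4)
Line 5: ['understand'] (min_width=10, slack=5)
Line 6: ['night', 'cloud', 'is'] (min_width=14, slack=1)
Line 7: ['train', 'vector'] (min_width=12, slack=3)
Line 8: ['hard'] (min_width=4, slack=11)

Answer: light who are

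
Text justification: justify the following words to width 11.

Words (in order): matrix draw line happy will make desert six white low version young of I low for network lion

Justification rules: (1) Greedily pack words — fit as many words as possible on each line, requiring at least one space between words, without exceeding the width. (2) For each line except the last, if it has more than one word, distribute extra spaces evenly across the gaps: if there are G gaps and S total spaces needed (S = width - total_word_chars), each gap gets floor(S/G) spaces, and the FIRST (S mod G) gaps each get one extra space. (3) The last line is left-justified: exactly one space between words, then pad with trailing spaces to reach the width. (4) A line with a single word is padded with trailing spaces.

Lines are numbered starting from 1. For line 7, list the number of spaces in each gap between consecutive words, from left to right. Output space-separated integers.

Answer: 2 1

Derivation:
Line 1: ['matrix', 'draw'] (min_width=11, slack=0)
Line 2: ['line', 'happy'] (min_width=10, slack=1)
Line 3: ['will', 'make'] (min_width=9, slack=2)
Line 4: ['desert', 'six'] (min_width=10, slack=1)
Line 5: ['white', 'low'] (min_width=9, slack=2)
Line 6: ['version'] (min_width=7, slack=4)
Line 7: ['young', 'of', 'I'] (min_width=10, slack=1)
Line 8: ['low', 'for'] (min_width=7, slack=4)
Line 9: ['network'] (min_width=7, slack=4)
Line 10: ['lion'] (min_width=4, slack=7)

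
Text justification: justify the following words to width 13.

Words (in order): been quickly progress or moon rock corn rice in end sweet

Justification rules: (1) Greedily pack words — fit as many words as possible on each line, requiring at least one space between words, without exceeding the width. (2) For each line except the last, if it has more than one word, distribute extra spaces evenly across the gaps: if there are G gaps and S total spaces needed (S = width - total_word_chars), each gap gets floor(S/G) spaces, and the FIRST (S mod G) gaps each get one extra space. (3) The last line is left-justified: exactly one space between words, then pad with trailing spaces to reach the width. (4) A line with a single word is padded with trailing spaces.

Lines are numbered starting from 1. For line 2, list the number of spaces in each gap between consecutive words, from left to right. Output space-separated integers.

Answer: 3

Derivation:
Line 1: ['been', 'quickly'] (min_width=12, slack=1)
Line 2: ['progress', 'or'] (min_width=11, slack=2)
Line 3: ['moon', 'rock'] (min_width=9, slack=4)
Line 4: ['corn', 'rice', 'in'] (min_width=12, slack=1)
Line 5: ['end', 'sweet'] (min_width=9, slack=4)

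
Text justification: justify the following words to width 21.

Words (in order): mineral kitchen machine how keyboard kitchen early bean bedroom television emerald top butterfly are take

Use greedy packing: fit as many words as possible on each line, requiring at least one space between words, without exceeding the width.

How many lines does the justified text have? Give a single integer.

Line 1: ['mineral', 'kitchen'] (min_width=15, slack=6)
Line 2: ['machine', 'how', 'keyboard'] (min_width=20, slack=1)
Line 3: ['kitchen', 'early', 'bean'] (min_width=18, slack=3)
Line 4: ['bedroom', 'television'] (min_width=18, slack=3)
Line 5: ['emerald', 'top', 'butterfly'] (min_width=21, slack=0)
Line 6: ['are', 'take'] (min_width=8, slack=13)
Total lines: 6

Answer: 6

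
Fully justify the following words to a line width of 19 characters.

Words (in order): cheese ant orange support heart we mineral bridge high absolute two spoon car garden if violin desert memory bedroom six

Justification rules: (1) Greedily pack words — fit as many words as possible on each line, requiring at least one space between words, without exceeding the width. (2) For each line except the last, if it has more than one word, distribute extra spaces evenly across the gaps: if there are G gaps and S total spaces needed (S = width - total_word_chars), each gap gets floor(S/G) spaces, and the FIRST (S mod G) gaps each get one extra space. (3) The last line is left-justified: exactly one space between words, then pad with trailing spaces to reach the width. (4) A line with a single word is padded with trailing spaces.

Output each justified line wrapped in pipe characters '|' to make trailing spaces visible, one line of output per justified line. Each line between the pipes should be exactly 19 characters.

Line 1: ['cheese', 'ant', 'orange'] (min_width=17, slack=2)
Line 2: ['support', 'heart', 'we'] (min_width=16, slack=3)
Line 3: ['mineral', 'bridge', 'high'] (min_width=19, slack=0)
Line 4: ['absolute', 'two', 'spoon'] (min_width=18, slack=1)
Line 5: ['car', 'garden', 'if'] (min_width=13, slack=6)
Line 6: ['violin', 'desert'] (min_width=13, slack=6)
Line 7: ['memory', 'bedroom', 'six'] (min_width=18, slack=1)

Answer: |cheese  ant  orange|
|support   heart  we|
|mineral bridge high|
|absolute  two spoon|
|car    garden    if|
|violin       desert|
|memory bedroom six |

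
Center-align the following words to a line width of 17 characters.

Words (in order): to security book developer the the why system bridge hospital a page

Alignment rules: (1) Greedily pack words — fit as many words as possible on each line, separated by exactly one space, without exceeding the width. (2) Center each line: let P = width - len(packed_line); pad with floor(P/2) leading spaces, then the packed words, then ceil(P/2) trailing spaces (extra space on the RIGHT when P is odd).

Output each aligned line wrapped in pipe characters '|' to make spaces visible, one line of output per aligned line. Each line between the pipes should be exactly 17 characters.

Answer: |to security book |
|developer the the|
|why system bridge|
| hospital a page |

Derivation:
Line 1: ['to', 'security', 'book'] (min_width=16, slack=1)
Line 2: ['developer', 'the', 'the'] (min_width=17, slack=0)
Line 3: ['why', 'system', 'bridge'] (min_width=17, slack=0)
Line 4: ['hospital', 'a', 'page'] (min_width=15, slack=2)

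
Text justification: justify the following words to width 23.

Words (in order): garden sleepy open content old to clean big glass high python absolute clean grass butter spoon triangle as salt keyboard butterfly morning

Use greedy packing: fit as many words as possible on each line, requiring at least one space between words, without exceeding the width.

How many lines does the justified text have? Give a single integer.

Line 1: ['garden', 'sleepy', 'open'] (min_width=18, slack=5)
Line 2: ['content', 'old', 'to', 'clean'] (min_width=20, slack=3)
Line 3: ['big', 'glass', 'high', 'python'] (min_width=21, slack=2)
Line 4: ['absolute', 'clean', 'grass'] (min_width=20, slack=3)
Line 5: ['butter', 'spoon', 'triangle'] (min_width=21, slack=2)
Line 6: ['as', 'salt', 'keyboard'] (min_width=16, slack=7)
Line 7: ['butterfly', 'morning'] (min_width=17, slack=6)
Total lines: 7

Answer: 7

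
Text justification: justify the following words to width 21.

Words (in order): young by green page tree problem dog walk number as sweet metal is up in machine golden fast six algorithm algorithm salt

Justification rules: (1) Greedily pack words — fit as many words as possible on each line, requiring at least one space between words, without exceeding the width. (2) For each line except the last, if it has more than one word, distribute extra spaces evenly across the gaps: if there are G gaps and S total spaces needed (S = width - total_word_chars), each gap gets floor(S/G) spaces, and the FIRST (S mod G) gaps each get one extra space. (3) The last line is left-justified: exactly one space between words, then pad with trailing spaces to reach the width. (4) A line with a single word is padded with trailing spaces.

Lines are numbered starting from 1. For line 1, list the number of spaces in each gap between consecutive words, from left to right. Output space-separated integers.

Line 1: ['young', 'by', 'green', 'page'] (min_width=19, slack=2)
Line 2: ['tree', 'problem', 'dog', 'walk'] (min_width=21, slack=0)
Line 3: ['number', 'as', 'sweet', 'metal'] (min_width=21, slack=0)
Line 4: ['is', 'up', 'in', 'machine'] (min_width=16, slack=5)
Line 5: ['golden', 'fast', 'six'] (min_width=15, slack=6)
Line 6: ['algorithm', 'algorithm'] (min_width=19, slack=2)
Line 7: ['salt'] (min_width=4, slack=17)

Answer: 2 2 1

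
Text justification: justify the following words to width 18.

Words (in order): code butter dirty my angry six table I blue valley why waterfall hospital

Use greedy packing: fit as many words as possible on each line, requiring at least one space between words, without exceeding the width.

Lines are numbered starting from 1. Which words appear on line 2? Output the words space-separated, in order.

Answer: my angry six table

Derivation:
Line 1: ['code', 'butter', 'dirty'] (min_width=17, slack=1)
Line 2: ['my', 'angry', 'six', 'table'] (min_width=18, slack=0)
Line 3: ['I', 'blue', 'valley', 'why'] (min_width=17, slack=1)
Line 4: ['waterfall', 'hospital'] (min_width=18, slack=0)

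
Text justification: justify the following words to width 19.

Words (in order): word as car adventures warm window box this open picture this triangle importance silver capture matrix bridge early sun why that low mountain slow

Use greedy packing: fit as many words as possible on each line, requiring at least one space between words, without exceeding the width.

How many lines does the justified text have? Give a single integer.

Line 1: ['word', 'as', 'car'] (min_width=11, slack=8)
Line 2: ['adventures', 'warm'] (min_width=15, slack=4)
Line 3: ['window', 'box', 'this'] (min_width=15, slack=4)
Line 4: ['open', 'picture', 'this'] (min_width=17, slack=2)
Line 5: ['triangle', 'importance'] (min_width=19, slack=0)
Line 6: ['silver', 'capture'] (min_width=14, slack=5)
Line 7: ['matrix', 'bridge', 'early'] (min_width=19, slack=0)
Line 8: ['sun', 'why', 'that', 'low'] (min_width=16, slack=3)
Line 9: ['mountain', 'slow'] (min_width=13, slack=6)
Total lines: 9

Answer: 9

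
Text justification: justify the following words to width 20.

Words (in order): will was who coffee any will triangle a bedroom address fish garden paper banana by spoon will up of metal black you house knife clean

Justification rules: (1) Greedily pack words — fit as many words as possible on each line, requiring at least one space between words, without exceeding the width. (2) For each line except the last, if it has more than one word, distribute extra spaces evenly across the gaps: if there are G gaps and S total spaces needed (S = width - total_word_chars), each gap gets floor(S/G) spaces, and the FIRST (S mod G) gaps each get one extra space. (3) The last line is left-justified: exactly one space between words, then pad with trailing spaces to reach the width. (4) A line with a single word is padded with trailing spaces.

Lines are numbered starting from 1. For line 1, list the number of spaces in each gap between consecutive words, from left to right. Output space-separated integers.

Answer: 2 1 1

Derivation:
Line 1: ['will', 'was', 'who', 'coffee'] (min_width=19, slack=1)
Line 2: ['any', 'will', 'triangle', 'a'] (min_width=19, slack=1)
Line 3: ['bedroom', 'address', 'fish'] (min_width=20, slack=0)
Line 4: ['garden', 'paper', 'banana'] (min_width=19, slack=1)
Line 5: ['by', 'spoon', 'will', 'up', 'of'] (min_width=19, slack=1)
Line 6: ['metal', 'black', 'you'] (min_width=15, slack=5)
Line 7: ['house', 'knife', 'clean'] (min_width=17, slack=3)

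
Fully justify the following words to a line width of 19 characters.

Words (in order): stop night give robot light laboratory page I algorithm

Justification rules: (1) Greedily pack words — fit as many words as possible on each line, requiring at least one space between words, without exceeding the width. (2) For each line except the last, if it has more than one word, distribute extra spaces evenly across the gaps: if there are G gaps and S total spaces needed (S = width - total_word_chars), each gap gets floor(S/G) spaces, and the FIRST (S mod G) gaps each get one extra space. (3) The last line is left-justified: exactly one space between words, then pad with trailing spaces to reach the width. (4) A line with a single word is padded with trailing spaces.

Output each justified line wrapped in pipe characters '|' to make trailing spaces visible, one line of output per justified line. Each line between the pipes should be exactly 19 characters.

Line 1: ['stop', 'night', 'give'] (min_width=15, slack=4)
Line 2: ['robot', 'light'] (min_width=11, slack=8)
Line 3: ['laboratory', 'page', 'I'] (min_width=17, slack=2)
Line 4: ['algorithm'] (min_width=9, slack=10)

Answer: |stop   night   give|
|robot         light|
|laboratory  page  I|
|algorithm          |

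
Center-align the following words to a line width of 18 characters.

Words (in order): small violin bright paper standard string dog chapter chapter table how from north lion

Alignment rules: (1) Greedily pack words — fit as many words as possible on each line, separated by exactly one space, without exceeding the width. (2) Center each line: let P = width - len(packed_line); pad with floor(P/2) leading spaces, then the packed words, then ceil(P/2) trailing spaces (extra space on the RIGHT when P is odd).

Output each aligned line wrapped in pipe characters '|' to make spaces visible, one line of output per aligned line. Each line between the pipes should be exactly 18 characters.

Answer: |   small violin   |
|   bright paper   |
| standard string  |
|   dog chapter    |
|chapter table how |
| from north lion  |

Derivation:
Line 1: ['small', 'violin'] (min_width=12, slack=6)
Line 2: ['bright', 'paper'] (min_width=12, slack=6)
Line 3: ['standard', 'string'] (min_width=15, slack=3)
Line 4: ['dog', 'chapter'] (min_width=11, slack=7)
Line 5: ['chapter', 'table', 'how'] (min_width=17, slack=1)
Line 6: ['from', 'north', 'lion'] (min_width=15, slack=3)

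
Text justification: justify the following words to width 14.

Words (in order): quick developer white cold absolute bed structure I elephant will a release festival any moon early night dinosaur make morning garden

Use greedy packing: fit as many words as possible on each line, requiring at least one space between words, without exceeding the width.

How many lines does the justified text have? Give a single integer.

Line 1: ['quick'] (min_width=5, slack=9)
Line 2: ['developer'] (min_width=9, slack=5)
Line 3: ['white', 'cold'] (min_width=10, slack=4)
Line 4: ['absolute', 'bed'] (min_width=12, slack=2)
Line 5: ['structure', 'I'] (min_width=11, slack=3)
Line 6: ['elephant', 'will'] (min_width=13, slack=1)
Line 7: ['a', 'release'] (min_width=9, slack=5)
Line 8: ['festival', 'any'] (min_width=12, slack=2)
Line 9: ['moon', 'early'] (min_width=10, slack=4)
Line 10: ['night', 'dinosaur'] (min_width=14, slack=0)
Line 11: ['make', 'morning'] (min_width=12, slack=2)
Line 12: ['garden'] (min_width=6, slack=8)
Total lines: 12

Answer: 12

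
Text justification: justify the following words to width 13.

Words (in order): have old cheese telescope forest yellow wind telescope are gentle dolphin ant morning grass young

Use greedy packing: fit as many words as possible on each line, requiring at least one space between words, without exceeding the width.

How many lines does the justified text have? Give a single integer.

Answer: 10

Derivation:
Line 1: ['have', 'old'] (min_width=8, slack=5)
Line 2: ['cheese'] (min_width=6, slack=7)
Line 3: ['telescope'] (min_width=9, slack=4)
Line 4: ['forest', 'yellow'] (min_width=13, slack=0)
Line 5: ['wind'] (min_width=4, slack=9)
Line 6: ['telescope', 'are'] (min_width=13, slack=0)
Line 7: ['gentle'] (min_width=6, slack=7)
Line 8: ['dolphin', 'ant'] (min_width=11, slack=2)
Line 9: ['morning', 'grass'] (min_width=13, slack=0)
Line 10: ['young'] (min_width=5, slack=8)
Total lines: 10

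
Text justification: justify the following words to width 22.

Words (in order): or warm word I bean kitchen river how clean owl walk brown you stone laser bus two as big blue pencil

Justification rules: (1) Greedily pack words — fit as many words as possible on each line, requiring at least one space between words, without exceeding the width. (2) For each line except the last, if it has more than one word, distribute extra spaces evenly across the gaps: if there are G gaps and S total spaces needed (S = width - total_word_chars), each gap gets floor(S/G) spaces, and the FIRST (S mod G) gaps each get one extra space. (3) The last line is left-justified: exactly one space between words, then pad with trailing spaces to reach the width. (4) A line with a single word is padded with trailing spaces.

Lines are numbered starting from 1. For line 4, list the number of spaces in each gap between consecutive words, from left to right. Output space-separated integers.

Line 1: ['or', 'warm', 'word', 'I', 'bean'] (min_width=19, slack=3)
Line 2: ['kitchen', 'river', 'how'] (min_width=17, slack=5)
Line 3: ['clean', 'owl', 'walk', 'brown'] (min_width=20, slack=2)
Line 4: ['you', 'stone', 'laser', 'bus'] (min_width=19, slack=3)
Line 5: ['two', 'as', 'big', 'blue', 'pencil'] (min_width=22, slack=0)

Answer: 2 2 2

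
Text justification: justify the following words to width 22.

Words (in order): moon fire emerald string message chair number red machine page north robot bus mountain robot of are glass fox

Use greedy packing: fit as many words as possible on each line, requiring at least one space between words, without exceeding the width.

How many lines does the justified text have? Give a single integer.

Answer: 6

Derivation:
Line 1: ['moon', 'fire', 'emerald'] (min_width=17, slack=5)
Line 2: ['string', 'message', 'chair'] (min_width=20, slack=2)
Line 3: ['number', 'red', 'machine'] (min_width=18, slack=4)
Line 4: ['page', 'north', 'robot', 'bus'] (min_width=20, slack=2)
Line 5: ['mountain', 'robot', 'of', 'are'] (min_width=21, slack=1)
Line 6: ['glass', 'fox'] (min_width=9, slack=13)
Total lines: 6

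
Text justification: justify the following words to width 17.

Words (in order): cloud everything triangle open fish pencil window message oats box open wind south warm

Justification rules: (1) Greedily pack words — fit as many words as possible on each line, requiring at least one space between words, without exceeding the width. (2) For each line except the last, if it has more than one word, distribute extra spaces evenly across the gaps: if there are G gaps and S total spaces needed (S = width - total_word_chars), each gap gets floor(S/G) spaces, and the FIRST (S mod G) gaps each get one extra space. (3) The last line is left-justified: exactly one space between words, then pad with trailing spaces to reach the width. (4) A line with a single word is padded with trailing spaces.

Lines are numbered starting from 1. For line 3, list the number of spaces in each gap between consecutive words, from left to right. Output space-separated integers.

Answer: 7

Derivation:
Line 1: ['cloud', 'everything'] (min_width=16, slack=1)
Line 2: ['triangle', 'open'] (min_width=13, slack=4)
Line 3: ['fish', 'pencil'] (min_width=11, slack=6)
Line 4: ['window', 'message'] (min_width=14, slack=3)
Line 5: ['oats', 'box', 'open'] (min_width=13, slack=4)
Line 6: ['wind', 'south', 'warm'] (min_width=15, slack=2)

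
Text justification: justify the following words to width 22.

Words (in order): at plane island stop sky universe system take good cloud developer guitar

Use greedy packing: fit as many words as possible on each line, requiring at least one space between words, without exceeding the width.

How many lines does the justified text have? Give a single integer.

Answer: 4

Derivation:
Line 1: ['at', 'plane', 'island', 'stop'] (min_width=20, slack=2)
Line 2: ['sky', 'universe', 'system'] (min_width=19, slack=3)
Line 3: ['take', 'good', 'cloud'] (min_width=15, slack=7)
Line 4: ['developer', 'guitar'] (min_width=16, slack=6)
Total lines: 4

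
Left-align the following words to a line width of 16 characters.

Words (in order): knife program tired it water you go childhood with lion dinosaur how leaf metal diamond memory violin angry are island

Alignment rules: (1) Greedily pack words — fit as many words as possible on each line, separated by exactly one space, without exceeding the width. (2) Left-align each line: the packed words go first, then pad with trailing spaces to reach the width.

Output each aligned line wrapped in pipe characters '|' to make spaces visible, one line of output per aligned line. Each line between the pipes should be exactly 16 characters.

Line 1: ['knife', 'program'] (min_width=13, slack=3)
Line 2: ['tired', 'it', 'water'] (min_width=14, slack=2)
Line 3: ['you', 'go', 'childhood'] (min_width=16, slack=0)
Line 4: ['with', 'lion'] (min_width=9, slack=7)
Line 5: ['dinosaur', 'how'] (min_width=12, slack=4)
Line 6: ['leaf', 'metal'] (min_width=10, slack=6)
Line 7: ['diamond', 'memory'] (min_width=14, slack=2)
Line 8: ['violin', 'angry', 'are'] (min_width=16, slack=0)
Line 9: ['island'] (min_width=6, slack=10)

Answer: |knife program   |
|tired it water  |
|you go childhood|
|with lion       |
|dinosaur how    |
|leaf metal      |
|diamond memory  |
|violin angry are|
|island          |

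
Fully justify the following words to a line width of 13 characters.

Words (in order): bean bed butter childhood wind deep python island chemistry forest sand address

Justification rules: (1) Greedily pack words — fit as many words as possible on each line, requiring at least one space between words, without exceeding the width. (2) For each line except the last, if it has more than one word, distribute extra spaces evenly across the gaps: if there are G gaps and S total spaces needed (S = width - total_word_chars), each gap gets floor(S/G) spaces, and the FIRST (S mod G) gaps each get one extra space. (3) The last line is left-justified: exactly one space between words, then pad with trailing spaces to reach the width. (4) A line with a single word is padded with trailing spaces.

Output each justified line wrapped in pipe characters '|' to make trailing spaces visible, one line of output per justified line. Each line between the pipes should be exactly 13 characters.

Answer: |bean      bed|
|butter       |
|childhood    |
|wind     deep|
|python island|
|chemistry    |
|forest   sand|
|address      |

Derivation:
Line 1: ['bean', 'bed'] (min_width=8, slack=5)
Line 2: ['butter'] (min_width=6, slack=7)
Line 3: ['childhood'] (min_width=9, slack=4)
Line 4: ['wind', 'deep'] (min_width=9, slack=4)
Line 5: ['python', 'island'] (min_width=13, slack=0)
Line 6: ['chemistry'] (min_width=9, slack=4)
Line 7: ['forest', 'sand'] (min_width=11, slack=2)
Line 8: ['address'] (min_width=7, slack=6)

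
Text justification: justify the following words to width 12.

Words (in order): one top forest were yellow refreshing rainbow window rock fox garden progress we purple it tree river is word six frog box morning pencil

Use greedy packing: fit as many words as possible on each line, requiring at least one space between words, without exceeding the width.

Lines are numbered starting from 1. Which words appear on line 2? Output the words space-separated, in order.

Line 1: ['one', 'top'] (min_width=7, slack=5)
Line 2: ['forest', 'were'] (min_width=11, slack=1)
Line 3: ['yellow'] (min_width=6, slack=6)
Line 4: ['refreshing'] (min_width=10, slack=2)
Line 5: ['rainbow'] (min_width=7, slack=5)
Line 6: ['window', 'rock'] (min_width=11, slack=1)
Line 7: ['fox', 'garden'] (min_width=10, slack=2)
Line 8: ['progress', 'we'] (min_width=11, slack=1)
Line 9: ['purple', 'it'] (min_width=9, slack=3)
Line 10: ['tree', 'river'] (min_width=10, slack=2)
Line 11: ['is', 'word', 'six'] (min_width=11, slack=1)
Line 12: ['frog', 'box'] (min_width=8, slack=4)
Line 13: ['morning'] (min_width=7, slack=5)
Line 14: ['pencil'] (min_width=6, slack=6)

Answer: forest were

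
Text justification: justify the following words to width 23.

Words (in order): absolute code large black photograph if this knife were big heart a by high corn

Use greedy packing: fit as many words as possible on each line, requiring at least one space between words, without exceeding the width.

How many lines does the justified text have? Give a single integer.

Line 1: ['absolute', 'code', 'large'] (min_width=19, slack=4)
Line 2: ['black', 'photograph', 'if'] (min_width=19, slack=4)
Line 3: ['this', 'knife', 'were', 'big'] (min_width=19, slack=4)
Line 4: ['heart', 'a', 'by', 'high', 'corn'] (min_width=20, slack=3)
Total lines: 4

Answer: 4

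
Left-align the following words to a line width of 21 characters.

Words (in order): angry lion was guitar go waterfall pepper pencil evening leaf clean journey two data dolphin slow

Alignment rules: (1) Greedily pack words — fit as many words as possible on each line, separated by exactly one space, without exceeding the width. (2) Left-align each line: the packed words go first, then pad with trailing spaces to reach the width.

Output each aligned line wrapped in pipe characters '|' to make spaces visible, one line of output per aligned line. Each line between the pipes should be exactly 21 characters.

Line 1: ['angry', 'lion', 'was', 'guitar'] (min_width=21, slack=0)
Line 2: ['go', 'waterfall', 'pepper'] (min_width=19, slack=2)
Line 3: ['pencil', 'evening', 'leaf'] (min_width=19, slack=2)
Line 4: ['clean', 'journey', 'two'] (min_width=17, slack=4)
Line 5: ['data', 'dolphin', 'slow'] (min_width=17, slack=4)

Answer: |angry lion was guitar|
|go waterfall pepper  |
|pencil evening leaf  |
|clean journey two    |
|data dolphin slow    |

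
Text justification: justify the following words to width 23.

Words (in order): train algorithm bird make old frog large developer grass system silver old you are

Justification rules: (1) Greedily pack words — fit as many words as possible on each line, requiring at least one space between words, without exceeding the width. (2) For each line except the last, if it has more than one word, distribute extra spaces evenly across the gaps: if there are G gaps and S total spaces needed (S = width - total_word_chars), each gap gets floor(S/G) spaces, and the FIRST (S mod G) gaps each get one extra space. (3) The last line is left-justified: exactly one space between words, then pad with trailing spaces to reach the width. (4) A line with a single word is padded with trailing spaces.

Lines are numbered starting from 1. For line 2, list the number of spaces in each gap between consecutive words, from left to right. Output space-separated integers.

Answer: 3 2 2

Derivation:
Line 1: ['train', 'algorithm', 'bird'] (min_width=20, slack=3)
Line 2: ['make', 'old', 'frog', 'large'] (min_width=19, slack=4)
Line 3: ['developer', 'grass', 'system'] (min_width=22, slack=1)
Line 4: ['silver', 'old', 'you', 'are'] (min_width=18, slack=5)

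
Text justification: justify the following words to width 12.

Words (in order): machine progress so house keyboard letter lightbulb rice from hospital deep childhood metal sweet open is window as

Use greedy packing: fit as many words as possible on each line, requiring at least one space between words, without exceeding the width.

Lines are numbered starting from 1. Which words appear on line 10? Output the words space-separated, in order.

Answer: childhood

Derivation:
Line 1: ['machine'] (min_width=7, slack=5)
Line 2: ['progress', 'so'] (min_width=11, slack=1)
Line 3: ['house'] (min_width=5, slack=7)
Line 4: ['keyboard'] (min_width=8, slack=4)
Line 5: ['letter'] (min_width=6, slack=6)
Line 6: ['lightbulb'] (min_width=9, slack=3)
Line 7: ['rice', 'from'] (min_width=9, slack=3)
Line 8: ['hospital'] (min_width=8, slack=4)
Line 9: ['deep'] (min_width=4, slack=8)
Line 10: ['childhood'] (min_width=9, slack=3)
Line 11: ['metal', 'sweet'] (min_width=11, slack=1)
Line 12: ['open', 'is'] (min_width=7, slack=5)
Line 13: ['window', 'as'] (min_width=9, slack=3)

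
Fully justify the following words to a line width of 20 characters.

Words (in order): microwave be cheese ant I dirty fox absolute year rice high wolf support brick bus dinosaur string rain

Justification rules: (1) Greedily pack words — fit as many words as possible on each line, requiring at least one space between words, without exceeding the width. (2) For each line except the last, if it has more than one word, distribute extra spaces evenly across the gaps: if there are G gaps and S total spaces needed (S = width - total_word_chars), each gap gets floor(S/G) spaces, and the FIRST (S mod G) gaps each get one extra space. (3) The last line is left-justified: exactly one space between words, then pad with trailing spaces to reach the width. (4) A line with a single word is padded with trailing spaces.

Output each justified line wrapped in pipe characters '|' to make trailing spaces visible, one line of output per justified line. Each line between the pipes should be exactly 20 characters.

Line 1: ['microwave', 'be', 'cheese'] (min_width=19, slack=1)
Line 2: ['ant', 'I', 'dirty', 'fox'] (min_width=15, slack=5)
Line 3: ['absolute', 'year', 'rice'] (min_width=18, slack=2)
Line 4: ['high', 'wolf', 'support'] (min_width=17, slack=3)
Line 5: ['brick', 'bus', 'dinosaur'] (min_width=18, slack=2)
Line 6: ['string', 'rain'] (min_width=11, slack=9)

Answer: |microwave  be cheese|
|ant   I   dirty  fox|
|absolute  year  rice|
|high   wolf  support|
|brick  bus  dinosaur|
|string rain         |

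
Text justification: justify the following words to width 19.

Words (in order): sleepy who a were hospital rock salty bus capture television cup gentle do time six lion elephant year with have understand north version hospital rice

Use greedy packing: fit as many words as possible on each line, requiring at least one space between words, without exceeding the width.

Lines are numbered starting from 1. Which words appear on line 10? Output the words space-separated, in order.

Line 1: ['sleepy', 'who', 'a', 'were'] (min_width=17, slack=2)
Line 2: ['hospital', 'rock', 'salty'] (min_width=19, slack=0)
Line 3: ['bus', 'capture'] (min_width=11, slack=8)
Line 4: ['television', 'cup'] (min_width=14, slack=5)
Line 5: ['gentle', 'do', 'time', 'six'] (min_width=18, slack=1)
Line 6: ['lion', 'elephant', 'year'] (min_width=18, slack=1)
Line 7: ['with', 'have'] (min_width=9, slack=10)
Line 8: ['understand', 'north'] (min_width=16, slack=3)
Line 9: ['version', 'hospital'] (min_width=16, slack=3)
Line 10: ['rice'] (min_width=4, slack=15)

Answer: rice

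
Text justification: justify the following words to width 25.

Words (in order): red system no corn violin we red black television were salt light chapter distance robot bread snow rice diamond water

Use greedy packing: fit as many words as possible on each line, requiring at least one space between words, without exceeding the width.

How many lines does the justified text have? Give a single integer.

Line 1: ['red', 'system', 'no', 'corn', 'violin'] (min_width=25, slack=0)
Line 2: ['we', 'red', 'black', 'television'] (min_width=23, slack=2)
Line 3: ['were', 'salt', 'light', 'chapter'] (min_width=23, slack=2)
Line 4: ['distance', 'robot', 'bread', 'snow'] (min_width=25, slack=0)
Line 5: ['rice', 'diamond', 'water'] (min_width=18, slack=7)
Total lines: 5

Answer: 5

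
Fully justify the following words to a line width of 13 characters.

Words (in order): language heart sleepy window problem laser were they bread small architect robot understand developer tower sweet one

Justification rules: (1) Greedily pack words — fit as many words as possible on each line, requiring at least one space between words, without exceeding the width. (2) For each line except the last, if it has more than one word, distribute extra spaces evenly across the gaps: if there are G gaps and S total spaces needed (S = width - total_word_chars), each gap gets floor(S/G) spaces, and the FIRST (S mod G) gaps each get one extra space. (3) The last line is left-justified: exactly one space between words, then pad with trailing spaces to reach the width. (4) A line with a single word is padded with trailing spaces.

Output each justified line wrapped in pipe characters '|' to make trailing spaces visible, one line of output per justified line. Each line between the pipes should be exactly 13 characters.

Answer: |language     |
|heart  sleepy|
|window       |
|problem laser|
|were     they|
|bread   small|
|architect    |
|robot        |
|understand   |
|developer    |
|tower   sweet|
|one          |

Derivation:
Line 1: ['language'] (min_width=8, slack=5)
Line 2: ['heart', 'sleepy'] (min_width=12, slack=1)
Line 3: ['window'] (min_width=6, slack=7)
Line 4: ['problem', 'laser'] (min_width=13, slack=0)
Line 5: ['were', 'they'] (min_width=9, slack=4)
Line 6: ['bread', 'small'] (min_width=11, slack=2)
Line 7: ['architect'] (min_width=9, slack=4)
Line 8: ['robot'] (min_width=5, slack=8)
Line 9: ['understand'] (min_width=10, slack=3)
Line 10: ['developer'] (min_width=9, slack=4)
Line 11: ['tower', 'sweet'] (min_width=11, slack=2)
Line 12: ['one'] (min_width=3, slack=10)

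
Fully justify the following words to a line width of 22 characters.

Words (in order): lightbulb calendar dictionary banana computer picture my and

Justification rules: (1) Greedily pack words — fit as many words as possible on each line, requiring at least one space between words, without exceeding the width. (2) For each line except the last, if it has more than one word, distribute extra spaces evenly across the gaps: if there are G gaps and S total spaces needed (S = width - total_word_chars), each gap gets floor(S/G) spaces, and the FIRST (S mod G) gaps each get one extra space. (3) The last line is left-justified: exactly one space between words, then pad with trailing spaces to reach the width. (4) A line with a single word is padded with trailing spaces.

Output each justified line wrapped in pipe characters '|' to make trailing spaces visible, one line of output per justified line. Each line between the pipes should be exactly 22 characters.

Line 1: ['lightbulb', 'calendar'] (min_width=18, slack=4)
Line 2: ['dictionary', 'banana'] (min_width=17, slack=5)
Line 3: ['computer', 'picture', 'my'] (min_width=19, slack=3)
Line 4: ['and'] (min_width=3, slack=19)

Answer: |lightbulb     calendar|
|dictionary      banana|
|computer   picture  my|
|and                   |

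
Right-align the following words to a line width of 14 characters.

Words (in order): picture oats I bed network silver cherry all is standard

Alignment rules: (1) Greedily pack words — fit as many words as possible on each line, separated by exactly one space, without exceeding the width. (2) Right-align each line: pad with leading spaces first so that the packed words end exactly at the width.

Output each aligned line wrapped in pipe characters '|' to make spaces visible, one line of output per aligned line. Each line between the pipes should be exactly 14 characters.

Line 1: ['picture', 'oats', 'I'] (min_width=14, slack=0)
Line 2: ['bed', 'network'] (min_width=11, slack=3)
Line 3: ['silver', 'cherry'] (min_width=13, slack=1)
Line 4: ['all', 'is'] (min_width=6, slack=8)
Line 5: ['standard'] (min_width=8, slack=6)

Answer: |picture oats I|
|   bed network|
| silver cherry|
|        all is|
|      standard|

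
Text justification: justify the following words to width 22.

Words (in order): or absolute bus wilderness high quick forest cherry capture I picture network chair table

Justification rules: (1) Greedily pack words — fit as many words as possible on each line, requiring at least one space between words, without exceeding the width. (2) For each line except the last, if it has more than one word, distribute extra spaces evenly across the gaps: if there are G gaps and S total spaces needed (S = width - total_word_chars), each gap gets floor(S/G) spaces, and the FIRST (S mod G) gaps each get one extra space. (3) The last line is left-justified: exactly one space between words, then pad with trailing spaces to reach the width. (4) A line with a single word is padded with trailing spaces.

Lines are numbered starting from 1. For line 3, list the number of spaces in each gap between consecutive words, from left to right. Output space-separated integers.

Line 1: ['or', 'absolute', 'bus'] (min_width=15, slack=7)
Line 2: ['wilderness', 'high', 'quick'] (min_width=21, slack=1)
Line 3: ['forest', 'cherry', 'capture'] (min_width=21, slack=1)
Line 4: ['I', 'picture', 'network'] (min_width=17, slack=5)
Line 5: ['chair', 'table'] (min_width=11, slack=11)

Answer: 2 1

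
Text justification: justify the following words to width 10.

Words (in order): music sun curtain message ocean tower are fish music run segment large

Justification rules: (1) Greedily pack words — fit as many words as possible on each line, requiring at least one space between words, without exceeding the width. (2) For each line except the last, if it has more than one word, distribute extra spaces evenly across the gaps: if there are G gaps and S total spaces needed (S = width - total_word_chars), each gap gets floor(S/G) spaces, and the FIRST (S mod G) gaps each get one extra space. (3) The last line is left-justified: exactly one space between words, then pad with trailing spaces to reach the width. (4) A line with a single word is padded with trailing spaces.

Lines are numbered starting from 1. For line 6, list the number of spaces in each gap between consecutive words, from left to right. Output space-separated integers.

Line 1: ['music', 'sun'] (min_width=9, slack=1)
Line 2: ['curtain'] (min_width=7, slack=3)
Line 3: ['message'] (min_width=7, slack=3)
Line 4: ['ocean'] (min_width=5, slack=5)
Line 5: ['tower', 'are'] (min_width=9, slack=1)
Line 6: ['fish', 'music'] (min_width=10, slack=0)
Line 7: ['run'] (min_width=3, slack=7)
Line 8: ['segment'] (min_width=7, slack=3)
Line 9: ['large'] (min_width=5, slack=5)

Answer: 1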